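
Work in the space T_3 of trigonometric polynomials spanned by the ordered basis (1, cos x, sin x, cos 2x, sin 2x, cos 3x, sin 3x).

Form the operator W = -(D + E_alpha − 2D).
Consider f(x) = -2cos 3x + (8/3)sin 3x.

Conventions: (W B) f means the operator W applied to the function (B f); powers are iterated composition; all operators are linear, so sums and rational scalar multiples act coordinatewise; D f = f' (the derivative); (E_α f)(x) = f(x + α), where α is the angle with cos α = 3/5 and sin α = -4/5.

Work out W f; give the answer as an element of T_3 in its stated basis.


D f = 8cos 3x + 6sin 3x
E_alpha f = (14/15)cos 3x - (16/5)sin 3x
D f = 8cos 3x + 6sin 3x
(-2D) f = -16cos 3x - 12sin 3x
(D + E_alpha − 2D) f = -(106/15)cos 3x - (46/5)sin 3x
(-(D + E_alpha − 2D)) f = (106/15)cos 3x + (46/5)sin 3x

the image equals g(x) = (106/15)cos 3x + (46/5)sin 3x


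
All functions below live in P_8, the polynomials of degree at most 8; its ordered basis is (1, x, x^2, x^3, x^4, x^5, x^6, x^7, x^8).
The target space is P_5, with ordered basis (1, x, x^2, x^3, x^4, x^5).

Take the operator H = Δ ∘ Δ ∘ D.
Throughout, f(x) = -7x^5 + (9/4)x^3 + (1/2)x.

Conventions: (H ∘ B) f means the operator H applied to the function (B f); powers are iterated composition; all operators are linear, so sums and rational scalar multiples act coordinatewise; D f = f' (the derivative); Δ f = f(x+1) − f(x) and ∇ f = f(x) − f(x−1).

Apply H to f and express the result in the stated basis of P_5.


the result is g(x) = -420x^2 - 840x - 953/2

D f = -35x^4 + (27/4)x^2 + 1/2
Δ D f = -140x^3 - 210x^2 - (253/2)x - 113/4
Δ Δ D f = -420x^2 - 840x - 953/2


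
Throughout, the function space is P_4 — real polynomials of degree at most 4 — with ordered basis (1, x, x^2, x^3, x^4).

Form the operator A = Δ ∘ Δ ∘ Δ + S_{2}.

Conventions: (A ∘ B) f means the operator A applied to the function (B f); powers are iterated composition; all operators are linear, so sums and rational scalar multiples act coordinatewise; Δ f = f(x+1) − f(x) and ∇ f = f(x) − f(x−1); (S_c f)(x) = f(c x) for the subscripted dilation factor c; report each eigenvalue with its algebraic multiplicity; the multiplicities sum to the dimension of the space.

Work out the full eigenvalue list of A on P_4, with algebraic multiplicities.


λ = 1 (multiplicity 1), λ = 2 (multiplicity 1), λ = 4 (multiplicity 1), λ = 8 (multiplicity 1), λ = 16 (multiplicity 1)

image of 1: 1
image of x: 2x
image of x^2: 4x^2
image of x^3: 8x^3 + 6
image of x^4: 16x^4 + 24x + 36
the matrix is upper triangular; its diagonal is (1, 2, 4, 8, 16)
for a triangular matrix the eigenvalues are the diagonal entries, with algebraic multiplicity their repetition count


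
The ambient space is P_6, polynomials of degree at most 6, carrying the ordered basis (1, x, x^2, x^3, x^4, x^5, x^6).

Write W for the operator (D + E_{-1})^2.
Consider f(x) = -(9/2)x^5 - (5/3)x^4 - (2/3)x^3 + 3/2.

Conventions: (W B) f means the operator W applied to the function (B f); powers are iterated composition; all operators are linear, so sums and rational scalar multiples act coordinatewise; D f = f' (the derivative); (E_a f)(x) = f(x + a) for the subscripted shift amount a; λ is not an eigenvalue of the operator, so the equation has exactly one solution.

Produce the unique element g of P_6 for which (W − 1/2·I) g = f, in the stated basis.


write g with unknown coordinates in the stated basis and equate coefficients in (W − 1/2·I) g = f
solving from the highest basis element down gives g = -9x^5 - (10/3)x^4 + (1076/3)x^3 - 280x^2 - (10912/3)x + 2215
check: W g = -9x^5 - (10/3)x^4 + (536/3)x^3 - 140x^2 - (5456/3)x + 1109
so W g − 1/2·g = -(9/2)x^5 - (5/3)x^4 - (2/3)x^3 + 3/2 = f ✓

the result is g(x) = -9x^5 - (10/3)x^4 + (1076/3)x^3 - 280x^2 - (10912/3)x + 2215


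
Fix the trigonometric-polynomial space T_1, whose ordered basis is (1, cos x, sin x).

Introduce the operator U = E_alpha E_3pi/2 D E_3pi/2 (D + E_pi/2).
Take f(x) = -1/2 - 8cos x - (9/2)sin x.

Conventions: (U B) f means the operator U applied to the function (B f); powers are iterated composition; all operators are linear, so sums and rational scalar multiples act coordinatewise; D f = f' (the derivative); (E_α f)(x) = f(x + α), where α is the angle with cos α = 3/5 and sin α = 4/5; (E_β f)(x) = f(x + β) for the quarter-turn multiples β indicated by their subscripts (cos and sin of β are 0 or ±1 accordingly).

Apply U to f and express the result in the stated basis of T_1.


the result is g(x) = -(84/5)cos x + (37/5)sin x

D f = -(9/2)cos x + 8sin x
E_pi/2 f = -1/2 - (9/2)cos x + 8sin x
(D + E_pi/2) f = -1/2 - 9cos x + 16sin x
E_3pi/2 (D + E_pi/2) f = -1/2 - 16cos x - 9sin x
D E_3pi/2 (D + E_pi/2) f = -9cos x + 16sin x
E_3pi/2 D E_3pi/2 (D + E_pi/2) f = -16cos x - 9sin x
E_alpha (E_3pi/2 D E_3pi/2) (D + E_pi/2) f = -(84/5)cos x + (37/5)sin x


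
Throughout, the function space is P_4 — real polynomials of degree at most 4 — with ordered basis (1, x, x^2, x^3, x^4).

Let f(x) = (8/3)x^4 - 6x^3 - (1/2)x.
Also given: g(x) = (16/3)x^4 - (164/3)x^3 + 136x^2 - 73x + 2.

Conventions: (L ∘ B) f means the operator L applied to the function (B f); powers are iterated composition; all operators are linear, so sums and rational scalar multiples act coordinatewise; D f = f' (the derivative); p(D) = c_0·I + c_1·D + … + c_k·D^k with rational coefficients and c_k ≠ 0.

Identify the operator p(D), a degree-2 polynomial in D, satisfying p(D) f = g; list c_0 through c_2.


D^0 f = (8/3)x^4 - 6x^3 - (1/2)x
D^1 f = (32/3)x^3 - 18x^2 - 1/2
D^2 f = 32x^2 - 36x
matching coefficients of g against c_0 f + c_1 Df + … from the top degree down determines the c_i
solution: c_0 = 2, c_1 = -4, c_2 = 2

c_0 = 2, c_1 = -4, c_2 = 2


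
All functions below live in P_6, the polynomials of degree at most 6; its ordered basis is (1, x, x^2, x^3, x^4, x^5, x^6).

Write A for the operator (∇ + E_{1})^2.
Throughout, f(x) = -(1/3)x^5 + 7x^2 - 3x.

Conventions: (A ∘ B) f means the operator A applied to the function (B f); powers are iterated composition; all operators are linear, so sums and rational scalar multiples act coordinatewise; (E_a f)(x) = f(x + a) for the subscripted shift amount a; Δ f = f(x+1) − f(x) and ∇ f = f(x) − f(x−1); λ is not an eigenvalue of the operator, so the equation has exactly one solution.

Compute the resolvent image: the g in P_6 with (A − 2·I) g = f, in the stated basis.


write g with unknown coordinates in the stated basis and equate coefficients in (A − 2·I) g = f
solving from the highest basis element down gives g = (1/3)x^5 + (20/3)x^4 + (400/3)x^3 + (5779/3)x^2 + (56321/3)x + 273760/3
check: A g = (1/3)x^5 + (40/3)x^4 + (800/3)x^3 + (11579/3)x^2 + (112633/3)x + 547520/3
so A g − 2·g = -(1/3)x^5 + 7x^2 - 3x = f ✓

g(x) = (1/3)x^5 + (20/3)x^4 + (400/3)x^3 + (5779/3)x^2 + (56321/3)x + 273760/3


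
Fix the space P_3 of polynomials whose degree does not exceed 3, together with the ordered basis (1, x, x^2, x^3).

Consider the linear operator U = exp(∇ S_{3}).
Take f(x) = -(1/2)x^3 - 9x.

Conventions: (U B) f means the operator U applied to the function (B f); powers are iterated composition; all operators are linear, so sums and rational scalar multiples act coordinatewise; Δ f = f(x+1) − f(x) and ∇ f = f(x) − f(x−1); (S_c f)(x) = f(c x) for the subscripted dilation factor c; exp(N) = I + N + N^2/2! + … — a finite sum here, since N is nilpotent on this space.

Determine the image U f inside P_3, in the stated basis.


order-1 term: -(81/2)x^2 + (81/2)x - 81/2
order-2 term: -(729/2)x + 243
order-3 term: -729/2
the series for exp(∇ S_{3}) f terminates at order 3
exp(∇ S_{3}) f = -(1/2)x^3 - (81/2)x^2 - 333x - 162

the image equals g(x) = -(1/2)x^3 - (81/2)x^2 - 333x - 162


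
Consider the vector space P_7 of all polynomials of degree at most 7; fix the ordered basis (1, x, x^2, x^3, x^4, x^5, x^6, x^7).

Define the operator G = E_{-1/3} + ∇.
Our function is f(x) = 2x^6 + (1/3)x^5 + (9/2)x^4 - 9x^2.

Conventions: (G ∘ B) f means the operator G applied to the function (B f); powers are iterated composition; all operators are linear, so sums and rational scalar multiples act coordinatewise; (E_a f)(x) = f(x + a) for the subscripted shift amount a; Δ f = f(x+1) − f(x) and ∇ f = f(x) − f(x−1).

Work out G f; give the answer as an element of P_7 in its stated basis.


E_{-1/3} f = 2x^6 - (11/3)x^5 + (131/18)x^4 - (64/9)x^3 - (466/81)x^2 + (1289/243)x - 1375/1458
∇ f = 12x^5 - (85/3)x^4 + (164/3)x^3 - (161/3)x^2 + (31/3)x + 17/6
(E_{-1/3} + ∇) f = 2x^6 + (25/3)x^5 - (379/18)x^4 + (428/9)x^3 - (4813/81)x^2 + (3800/243)x + 1378/729

the image equals g(x) = 2x^6 + (25/3)x^5 - (379/18)x^4 + (428/9)x^3 - (4813/81)x^2 + (3800/243)x + 1378/729


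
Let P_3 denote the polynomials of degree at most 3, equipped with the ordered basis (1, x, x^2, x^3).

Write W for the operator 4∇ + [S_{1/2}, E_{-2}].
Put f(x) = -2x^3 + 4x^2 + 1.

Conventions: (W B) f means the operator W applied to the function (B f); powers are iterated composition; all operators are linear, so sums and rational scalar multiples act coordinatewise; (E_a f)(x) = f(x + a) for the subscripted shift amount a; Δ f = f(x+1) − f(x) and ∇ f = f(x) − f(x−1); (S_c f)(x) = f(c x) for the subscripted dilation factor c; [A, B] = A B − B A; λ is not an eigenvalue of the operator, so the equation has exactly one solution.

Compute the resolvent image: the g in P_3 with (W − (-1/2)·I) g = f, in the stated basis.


the result is g(x) = -4x^3 + 98x^2 - 1432x + 8766

write g with unknown coordinates in the stated basis and equate coefficients in (W − (-1/2)·I) g = f
solving from the highest basis element down gives g = -4x^3 + 98x^2 - 1432x + 8766
check: W g = -45x^2 + 716x - 4382
so W g − (-1/2)·g = -2x^3 + 4x^2 + 1 = f ✓


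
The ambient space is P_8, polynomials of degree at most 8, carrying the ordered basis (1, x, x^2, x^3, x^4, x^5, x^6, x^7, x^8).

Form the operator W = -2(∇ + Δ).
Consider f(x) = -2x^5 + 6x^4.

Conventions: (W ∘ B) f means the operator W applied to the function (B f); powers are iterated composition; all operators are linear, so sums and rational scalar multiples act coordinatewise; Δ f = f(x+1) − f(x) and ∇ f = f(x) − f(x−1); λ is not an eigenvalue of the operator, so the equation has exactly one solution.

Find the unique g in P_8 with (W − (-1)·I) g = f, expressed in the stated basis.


the image equals g(x) = -2x^5 - 34x^4 - 544x^3 - 6608x^2 - 53408x - 215816

write g with unknown coordinates in the stated basis and equate coefficients in (W − (-1)·I) g = f
solving from the highest basis element down gives g = -2x^5 - 34x^4 - 544x^3 - 6608x^2 - 53408x - 215816
check: W g = 40x^4 + 544x^3 + 6608x^2 + 53408x + 215816
so W g − (-1)·g = -2x^5 + 6x^4 = f ✓


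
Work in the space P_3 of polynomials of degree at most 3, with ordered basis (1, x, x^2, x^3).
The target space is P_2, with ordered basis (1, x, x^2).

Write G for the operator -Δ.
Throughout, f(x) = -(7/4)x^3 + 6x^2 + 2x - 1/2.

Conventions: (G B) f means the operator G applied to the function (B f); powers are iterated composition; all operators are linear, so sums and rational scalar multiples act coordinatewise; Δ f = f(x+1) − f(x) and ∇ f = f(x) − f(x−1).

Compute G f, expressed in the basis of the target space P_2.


the image equals g(x) = (21/4)x^2 - (27/4)x - 25/4

Δ f = -(21/4)x^2 + (27/4)x + 25/4
(-Δ) f = (21/4)x^2 - (27/4)x - 25/4


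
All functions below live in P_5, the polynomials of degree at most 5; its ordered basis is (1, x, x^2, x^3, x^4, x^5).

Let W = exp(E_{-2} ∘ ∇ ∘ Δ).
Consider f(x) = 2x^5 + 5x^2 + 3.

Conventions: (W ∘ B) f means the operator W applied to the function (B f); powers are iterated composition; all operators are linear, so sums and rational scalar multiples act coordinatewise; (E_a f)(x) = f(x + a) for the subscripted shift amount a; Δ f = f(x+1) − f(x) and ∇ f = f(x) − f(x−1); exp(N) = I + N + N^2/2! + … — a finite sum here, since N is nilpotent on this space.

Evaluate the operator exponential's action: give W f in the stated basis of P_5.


the image equals g(x) = 2x^5 + 40x^3 - 235x^2 + 620x - 827

order-1 term: 40x^3 - 240x^2 + 500x - 350
order-2 term: 120x - 480
the series for exp(E_{-2} ∘ ∇ ∘ Δ) f terminates at order 2
exp(E_{-2} ∘ ∇ ∘ Δ) f = 2x^5 + 40x^3 - 235x^2 + 620x - 827


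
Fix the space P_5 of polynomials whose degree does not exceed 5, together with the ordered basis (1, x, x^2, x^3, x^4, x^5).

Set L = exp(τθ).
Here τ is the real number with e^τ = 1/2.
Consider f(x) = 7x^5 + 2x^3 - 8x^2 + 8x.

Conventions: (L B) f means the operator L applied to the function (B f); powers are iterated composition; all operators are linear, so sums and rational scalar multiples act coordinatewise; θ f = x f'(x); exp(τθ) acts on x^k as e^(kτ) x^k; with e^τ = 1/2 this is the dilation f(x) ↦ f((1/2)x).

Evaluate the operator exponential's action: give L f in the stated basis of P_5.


the image equals g(x) = (7/32)x^5 + (1/4)x^3 - 2x^2 + 4x

exp(τθ) x^k = e^(kτ) x^k; with e^τ = 1/2 this sends x^k to (1/2)^k x^k
x ↦ 1/2 x
x^2 ↦ 1/4 x^2
x^3 ↦ 1/8 x^3
x^5 ↦ 1/32 x^5
applying this coordinatewise to f: exp(τθ) f = (7/32)x^5 + (1/4)x^3 - 2x^2 + 4x


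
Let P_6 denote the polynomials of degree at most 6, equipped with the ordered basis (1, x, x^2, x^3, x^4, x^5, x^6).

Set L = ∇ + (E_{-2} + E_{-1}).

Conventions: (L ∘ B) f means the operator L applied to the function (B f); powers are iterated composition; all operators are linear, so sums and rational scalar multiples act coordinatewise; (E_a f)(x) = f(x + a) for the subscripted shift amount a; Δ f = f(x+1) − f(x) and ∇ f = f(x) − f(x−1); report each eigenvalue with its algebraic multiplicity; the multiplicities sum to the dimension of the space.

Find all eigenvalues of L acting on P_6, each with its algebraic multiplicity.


image of 1: 2
image of x: 2x - 2
image of x^2: 2x^2 - 4x + 4
image of x^3: 2x^3 - 6x^2 + 12x - 8
image of x^4: 2x^4 - 8x^3 + 24x^2 - 32x + 16
image of x^5: 2x^5 - 10x^4 + 40x^3 - 80x^2 + 80x - 32
image of x^6: 2x^6 - 12x^5 + 60x^4 - 160x^3 + 240x^2 - 192x + 64
the matrix is upper triangular; its diagonal is (2, 2, 2, 2, 2, 2, 2)
for a triangular matrix the eigenvalues are the diagonal entries, with algebraic multiplicity their repetition count

λ = 2 (multiplicity 7)


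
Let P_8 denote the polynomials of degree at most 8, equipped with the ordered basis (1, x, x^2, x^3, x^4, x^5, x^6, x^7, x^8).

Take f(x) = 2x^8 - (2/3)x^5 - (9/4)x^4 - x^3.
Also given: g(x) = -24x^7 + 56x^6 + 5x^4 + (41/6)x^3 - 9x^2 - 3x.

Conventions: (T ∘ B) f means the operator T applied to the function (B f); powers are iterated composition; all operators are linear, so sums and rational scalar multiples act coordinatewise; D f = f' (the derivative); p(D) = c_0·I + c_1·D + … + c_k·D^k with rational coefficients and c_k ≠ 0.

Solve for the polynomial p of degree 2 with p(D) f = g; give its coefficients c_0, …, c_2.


c_0 = 0, c_1 = -3/2, c_2 = 1/2

D^0 f = 2x^8 - (2/3)x^5 - (9/4)x^4 - x^3
D^1 f = 16x^7 - (10/3)x^4 - 9x^3 - 3x^2
D^2 f = 112x^6 - (40/3)x^3 - 27x^2 - 6x
matching coefficients of g against c_0 f + c_1 Df + … from the top degree down determines the c_i
solution: c_0 = 0, c_1 = -3/2, c_2 = 1/2


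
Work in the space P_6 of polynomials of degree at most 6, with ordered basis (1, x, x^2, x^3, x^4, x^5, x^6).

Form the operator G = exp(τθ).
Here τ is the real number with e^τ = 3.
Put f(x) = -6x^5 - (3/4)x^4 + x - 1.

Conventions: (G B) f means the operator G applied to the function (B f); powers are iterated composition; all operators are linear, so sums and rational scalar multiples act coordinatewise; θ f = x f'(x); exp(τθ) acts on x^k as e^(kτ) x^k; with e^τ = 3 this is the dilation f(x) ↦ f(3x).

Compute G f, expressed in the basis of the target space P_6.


exp(τθ) x^k = e^(kτ) x^k; with e^τ = 3 this sends x^k to 3^k x^k
x ↦ 3 x
x^4 ↦ 81 x^4
x^5 ↦ 243 x^5
applying this coordinatewise to f: exp(τθ) f = -1458x^5 - (243/4)x^4 + 3x - 1

g(x) = -1458x^5 - (243/4)x^4 + 3x - 1


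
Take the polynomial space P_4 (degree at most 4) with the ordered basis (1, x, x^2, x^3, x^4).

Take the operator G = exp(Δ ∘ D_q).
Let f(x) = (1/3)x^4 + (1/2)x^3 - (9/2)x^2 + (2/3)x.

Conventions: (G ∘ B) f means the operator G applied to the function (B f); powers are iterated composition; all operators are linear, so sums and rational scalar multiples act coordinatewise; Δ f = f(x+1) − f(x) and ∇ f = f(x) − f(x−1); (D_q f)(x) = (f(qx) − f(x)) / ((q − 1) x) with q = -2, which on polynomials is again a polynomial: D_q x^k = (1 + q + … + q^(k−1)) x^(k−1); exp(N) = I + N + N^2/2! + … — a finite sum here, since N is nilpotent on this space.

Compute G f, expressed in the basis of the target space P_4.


the result is g(x) = (1/3)x^4 + (1/2)x^3 - (19/2)x^2 - (4/3)x + 41/6

order-1 term: -5x^2 - 2x + 13/3
order-2 term: 5/2
the series for exp(Δ ∘ D_q) f terminates at order 2
exp(Δ ∘ D_q) f = (1/3)x^4 + (1/2)x^3 - (19/2)x^2 - (4/3)x + 41/6


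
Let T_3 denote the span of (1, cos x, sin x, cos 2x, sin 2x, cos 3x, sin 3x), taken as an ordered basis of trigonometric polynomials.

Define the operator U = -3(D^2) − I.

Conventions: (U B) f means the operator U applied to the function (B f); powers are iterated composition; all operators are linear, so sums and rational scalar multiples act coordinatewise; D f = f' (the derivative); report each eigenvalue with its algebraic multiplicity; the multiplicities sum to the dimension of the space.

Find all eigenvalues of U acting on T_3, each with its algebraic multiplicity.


image of 1: -1
image of cos x: 2cos x
image of sin x: 2sin x
image of cos 2x: 11cos 2x
image of sin 2x: 11sin 2x
image of cos 3x: 26cos 3x
image of sin 3x: 26sin 3x
the matrix is diagonal; its diagonal is (-1, 2, 2, 11, 11, 26, 26)
for a triangular matrix the eigenvalues are the diagonal entries, with algebraic multiplicity their repetition count

λ = -1 (multiplicity 1), λ = 2 (multiplicity 2), λ = 11 (multiplicity 2), λ = 26 (multiplicity 2)


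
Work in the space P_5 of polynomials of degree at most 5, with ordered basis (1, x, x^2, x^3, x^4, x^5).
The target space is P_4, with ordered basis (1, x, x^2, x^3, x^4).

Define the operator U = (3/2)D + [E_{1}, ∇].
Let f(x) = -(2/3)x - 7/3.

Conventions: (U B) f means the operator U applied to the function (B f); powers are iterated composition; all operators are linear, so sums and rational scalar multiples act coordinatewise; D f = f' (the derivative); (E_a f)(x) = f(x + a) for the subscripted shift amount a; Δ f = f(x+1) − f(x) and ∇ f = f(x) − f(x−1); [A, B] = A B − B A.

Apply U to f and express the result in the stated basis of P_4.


D f = -2/3
((3/2)D) f = -1
∇ f = -2/3
E_{1} ∇ f = -2/3
E_{1} f = -(2/3)x - 3
∇ E_{1} f = -2/3
[E_{1}, ∇] f = 0
((3/2)D + [E_{1}, ∇]) f = -1

the image equals g(x) = -1


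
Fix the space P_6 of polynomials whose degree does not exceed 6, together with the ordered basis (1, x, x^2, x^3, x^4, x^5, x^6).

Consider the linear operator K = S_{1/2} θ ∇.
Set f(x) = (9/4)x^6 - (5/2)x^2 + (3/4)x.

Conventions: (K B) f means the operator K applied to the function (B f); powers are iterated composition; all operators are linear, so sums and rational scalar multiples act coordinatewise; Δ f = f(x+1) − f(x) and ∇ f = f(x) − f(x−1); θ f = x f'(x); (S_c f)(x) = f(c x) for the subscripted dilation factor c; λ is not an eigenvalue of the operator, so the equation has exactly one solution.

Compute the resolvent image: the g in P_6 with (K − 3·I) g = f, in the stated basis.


write g with unknown coordinates in the stated basis and equate coefficients in (K − 3·I) g = f
solving from the highest basis element down gives g = -(3/4)x^6 - (15/64)x^5 + (215/256)x^4 - (595/512)x^3 + (2755/3072)x^2 + (2927/4608)x
check: K g = -(45/64)x^5 + (645/256)x^4 - (1785/512)x^3 + (195/1024)x^2 + (4079/1536)x
so K g − 3·g = (9/4)x^6 - (5/2)x^2 + (3/4)x = f ✓

the image equals g(x) = -(3/4)x^6 - (15/64)x^5 + (215/256)x^4 - (595/512)x^3 + (2755/3072)x^2 + (2927/4608)x


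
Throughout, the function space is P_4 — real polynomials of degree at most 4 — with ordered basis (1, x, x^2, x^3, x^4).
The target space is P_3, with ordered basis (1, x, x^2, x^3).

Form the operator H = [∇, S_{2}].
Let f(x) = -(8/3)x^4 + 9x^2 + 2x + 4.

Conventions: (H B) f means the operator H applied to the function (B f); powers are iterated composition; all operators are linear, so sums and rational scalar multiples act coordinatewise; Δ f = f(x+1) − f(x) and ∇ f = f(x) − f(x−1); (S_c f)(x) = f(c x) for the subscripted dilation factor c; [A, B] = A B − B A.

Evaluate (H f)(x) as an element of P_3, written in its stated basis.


the image equals g(x) = -(256/3)x^3 + 192x^2 - (340/3)x + 15

S_{2} f = -(128/3)x^4 + 36x^2 + 4x + 4
∇ S_{2} f = -(512/3)x^3 + 256x^2 - (296/3)x + 32/3
∇ f = -(32/3)x^3 + 16x^2 + (22/3)x - 13/3
S_{2} ∇ f = -(256/3)x^3 + 64x^2 + (44/3)x - 13/3
[∇, S_{2}] f = -(256/3)x^3 + 192x^2 - (340/3)x + 15


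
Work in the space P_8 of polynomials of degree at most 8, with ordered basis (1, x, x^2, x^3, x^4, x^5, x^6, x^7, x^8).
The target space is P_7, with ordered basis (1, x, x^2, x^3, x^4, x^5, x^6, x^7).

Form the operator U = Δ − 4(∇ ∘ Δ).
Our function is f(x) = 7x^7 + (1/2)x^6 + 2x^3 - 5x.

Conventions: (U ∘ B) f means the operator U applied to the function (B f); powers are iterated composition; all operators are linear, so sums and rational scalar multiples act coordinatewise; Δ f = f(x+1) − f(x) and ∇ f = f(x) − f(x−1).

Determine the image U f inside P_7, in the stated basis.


Δ f = 49x^6 + 150x^5 + (505/2)x^4 + 255x^3 + (321/2)x^2 + 58x + 9/2
Δ f = 49x^6 + 150x^5 + (505/2)x^4 + 255x^3 + (321/2)x^2 + 58x + 9/2
∇ Δ f = 294x^5 + 15x^4 + 490x^3 + 15x^2 + 110x + 1
(-4(∇ ∘ Δ)) f = -1176x^5 - 60x^4 - 1960x^3 - 60x^2 - 440x - 4
(Δ − 4(∇ ∘ Δ)) f = 49x^6 - 1026x^5 + (385/2)x^4 - 1705x^3 + (201/2)x^2 - 382x + 1/2

the result is g(x) = 49x^6 - 1026x^5 + (385/2)x^4 - 1705x^3 + (201/2)x^2 - 382x + 1/2


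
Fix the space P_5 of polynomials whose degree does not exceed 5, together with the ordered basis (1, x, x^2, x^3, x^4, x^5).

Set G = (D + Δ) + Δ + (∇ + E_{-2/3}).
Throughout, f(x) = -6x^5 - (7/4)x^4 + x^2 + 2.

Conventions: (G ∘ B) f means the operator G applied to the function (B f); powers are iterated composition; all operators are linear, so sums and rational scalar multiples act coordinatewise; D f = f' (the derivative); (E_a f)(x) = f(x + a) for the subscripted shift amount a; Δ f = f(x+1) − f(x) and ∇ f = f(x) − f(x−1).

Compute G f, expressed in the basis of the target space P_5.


D f = -30x^4 - 7x^3 + 2x
Δ f = -30x^4 - 67x^3 - (141/2)x^2 - 35x - 27/4
(D + Δ) f = -60x^4 - 74x^3 - (141/2)x^2 - 33x - 27/4
Δ f = -30x^4 - 67x^3 - (141/2)x^2 - 35x - 27/4
∇ f = -30x^4 + 53x^3 - (99/2)x^2 + 25x - 21/4
E_{-2/3} f = -6x^5 + (73/4)x^4 - 22x^3 + (127/9)x^2 - (140/27)x + 26/9
(∇ + E_{-2/3}) f = -6x^5 - (47/4)x^4 + 31x^3 - (637/18)x^2 + (535/27)x - 85/36
((D + Δ) + Δ + (∇ + E_{-2/3})) f = -6x^5 - (407/4)x^4 - 110x^3 - (3175/18)x^2 - (1301/27)x - 571/36

the image equals g(x) = -6x^5 - (407/4)x^4 - 110x^3 - (3175/18)x^2 - (1301/27)x - 571/36


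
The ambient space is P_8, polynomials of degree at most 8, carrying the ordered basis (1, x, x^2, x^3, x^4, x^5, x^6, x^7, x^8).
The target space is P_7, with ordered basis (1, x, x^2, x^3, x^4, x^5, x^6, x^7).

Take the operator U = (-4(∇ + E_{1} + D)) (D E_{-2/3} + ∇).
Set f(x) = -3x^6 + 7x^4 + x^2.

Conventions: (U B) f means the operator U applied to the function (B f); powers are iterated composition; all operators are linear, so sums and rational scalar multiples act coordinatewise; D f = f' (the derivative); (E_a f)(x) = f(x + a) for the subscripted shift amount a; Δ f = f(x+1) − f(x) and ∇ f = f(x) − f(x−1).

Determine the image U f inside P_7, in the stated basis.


the image equals g(x) = 144x^5 + 1740x^4 - 4704x^3 + (17708/3)x^2 - (31520/9)x + 16372/27

E_{-2/3} f = -3x^6 + 12x^5 - 13x^4 - (8/9)x^3 + (97/9)x^2 - (196/27)x + 380/243
D E_{-2/3} f = -18x^5 + 60x^4 - 52x^3 - (8/3)x^2 + (194/9)x - 196/27
∇ f = -18x^5 + 45x^4 - 32x^3 + 3x^2 + 12x - 5
(D E_{-2/3} + ∇) f = -36x^5 + 105x^4 - 84x^3 + (1/3)x^2 + (302/9)x - 331/27
∇ (D E_{-2/3} + ∇) f = -180x^4 + 780x^3 - 1242x^2 + (2558/3)x - 1726/9
E_{1} (D E_{-2/3} + ∇) f = -36x^5 - 75x^4 - 24x^3 + (55/3)x^2 + (200/9)x + 179/27
D (D E_{-2/3} + ∇) f = -180x^4 + 420x^3 - 252x^2 + (2/3)x + 302/9
(∇ + E_{1} + D) (D E_{-2/3} + ∇) f = -36x^5 - 435x^4 + 1176x^3 - (4427/3)x^2 + (7880/9)x - 4093/27
(-4(∇ + E_{1} + D)) (D E_{-2/3} + ∇) f = 144x^5 + 1740x^4 - 4704x^3 + (17708/3)x^2 - (31520/9)x + 16372/27


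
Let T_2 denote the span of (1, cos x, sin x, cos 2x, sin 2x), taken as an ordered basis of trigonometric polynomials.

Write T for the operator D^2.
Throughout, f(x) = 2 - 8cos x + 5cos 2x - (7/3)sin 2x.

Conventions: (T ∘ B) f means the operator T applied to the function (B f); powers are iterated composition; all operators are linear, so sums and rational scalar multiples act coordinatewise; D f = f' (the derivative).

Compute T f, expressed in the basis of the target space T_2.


D f = 8sin x - (14/3)cos 2x - 10sin 2x
D D f = 8cos x - 20cos 2x + (28/3)sin 2x

the image equals g(x) = 8cos x - 20cos 2x + (28/3)sin 2x


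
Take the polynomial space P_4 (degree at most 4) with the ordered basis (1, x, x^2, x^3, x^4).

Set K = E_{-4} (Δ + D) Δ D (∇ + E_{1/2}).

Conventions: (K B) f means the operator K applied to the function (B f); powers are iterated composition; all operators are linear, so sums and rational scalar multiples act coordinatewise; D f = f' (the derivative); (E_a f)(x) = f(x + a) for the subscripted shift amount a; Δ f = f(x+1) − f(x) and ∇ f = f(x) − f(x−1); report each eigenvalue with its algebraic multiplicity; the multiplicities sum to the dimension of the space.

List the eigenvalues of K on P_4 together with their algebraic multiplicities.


image of 1: 0
image of x: 0
image of x^2: 0
image of x^3: 12
image of x^4: 48x - 84
the matrix is upper triangular; its diagonal is (0, 0, 0, 0, 0)
for a triangular matrix the eigenvalues are the diagonal entries, with algebraic multiplicity their repetition count

λ = 0 (multiplicity 5)


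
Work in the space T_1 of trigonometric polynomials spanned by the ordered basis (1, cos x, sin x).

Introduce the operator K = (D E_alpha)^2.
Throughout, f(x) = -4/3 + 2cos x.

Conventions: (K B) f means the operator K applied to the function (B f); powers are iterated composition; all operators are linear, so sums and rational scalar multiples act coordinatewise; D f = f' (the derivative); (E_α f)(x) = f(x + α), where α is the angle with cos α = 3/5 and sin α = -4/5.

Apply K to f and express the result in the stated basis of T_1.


E_alpha f = -4/3 + (6/5)cos x + (8/5)sin x
D E_alpha f = (8/5)cos x - (6/5)sin x
E_alpha (D E_alpha) f = (48/25)cos x + (14/25)sin x
D E_alpha (D E_alpha) f = (14/25)cos x - (48/25)sin x

the result is g(x) = (14/25)cos x - (48/25)sin x


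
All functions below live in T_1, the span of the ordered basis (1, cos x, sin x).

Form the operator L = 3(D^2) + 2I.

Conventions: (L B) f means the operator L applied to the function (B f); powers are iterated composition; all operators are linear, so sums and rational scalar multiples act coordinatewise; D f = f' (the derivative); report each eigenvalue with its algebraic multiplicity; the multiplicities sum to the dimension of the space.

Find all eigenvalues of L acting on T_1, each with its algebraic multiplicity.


image of 1: 2
image of cos x: -cos x
image of sin x: -sin x
the matrix is diagonal; its diagonal is (2, -1, -1)
for a triangular matrix the eigenvalues are the diagonal entries, with algebraic multiplicity their repetition count

λ = -1 (multiplicity 2), λ = 2 (multiplicity 1)


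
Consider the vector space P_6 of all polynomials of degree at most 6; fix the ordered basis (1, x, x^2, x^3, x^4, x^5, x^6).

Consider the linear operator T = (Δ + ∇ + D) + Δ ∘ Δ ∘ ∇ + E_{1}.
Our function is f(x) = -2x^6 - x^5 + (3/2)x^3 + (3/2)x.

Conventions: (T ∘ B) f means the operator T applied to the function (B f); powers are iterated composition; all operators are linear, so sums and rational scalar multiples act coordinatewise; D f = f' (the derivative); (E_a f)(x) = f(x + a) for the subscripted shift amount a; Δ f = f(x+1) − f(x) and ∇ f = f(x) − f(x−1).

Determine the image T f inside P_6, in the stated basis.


Δ f = -12x^5 - 35x^4 - 50x^3 - (71/2)x^2 - (25/2)x
∇ f = -12x^5 + 25x^4 - 30x^3 + (49/2)x^2 - (23/2)x + 4
D f = -12x^5 - 5x^4 + (9/2)x^2 + 3/2
(Δ + ∇ + D) f = -36x^5 - 15x^4 - 80x^3 - (13/2)x^2 - 24x + 11/2
∇ f = -12x^5 + 25x^4 - 30x^3 + (49/2)x^2 - (23/2)x + 4
Δ ∇ f = -60x^4 - 20x^3 - 60x^2 - x - 4
Δ Δ ∇ f = -240x^3 - 420x^2 - 420x - 141
E_{1} f = -2x^6 - 13x^5 - 35x^4 - (97/2)x^3 - (71/2)x^2 - 11x
((Δ + ∇ + D) + Δ ∘ Δ ∘ ∇ + E_{1}) f = -2x^6 - 49x^5 - 50x^4 - (737/2)x^3 - 462x^2 - 455x - 271/2

the image equals g(x) = -2x^6 - 49x^5 - 50x^4 - (737/2)x^3 - 462x^2 - 455x - 271/2


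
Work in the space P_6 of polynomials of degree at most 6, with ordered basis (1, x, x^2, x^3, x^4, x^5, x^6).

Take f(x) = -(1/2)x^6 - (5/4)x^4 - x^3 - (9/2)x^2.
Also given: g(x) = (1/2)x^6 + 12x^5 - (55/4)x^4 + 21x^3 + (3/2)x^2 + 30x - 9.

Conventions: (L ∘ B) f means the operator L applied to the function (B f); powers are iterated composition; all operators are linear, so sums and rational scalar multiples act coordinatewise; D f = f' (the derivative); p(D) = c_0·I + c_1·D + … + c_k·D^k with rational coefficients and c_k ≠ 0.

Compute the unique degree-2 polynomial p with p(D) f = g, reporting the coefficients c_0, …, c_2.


D^0 f = -(1/2)x^6 - (5/4)x^4 - x^3 - (9/2)x^2
D^1 f = -3x^5 - 5x^3 - 3x^2 - 9x
D^2 f = -15x^4 - 15x^2 - 6x - 9
matching coefficients of g against c_0 f + c_1 Df + … from the top degree down determines the c_i
solution: c_0 = -1, c_1 = -4, c_2 = 1

c_0 = -1, c_1 = -4, c_2 = 1


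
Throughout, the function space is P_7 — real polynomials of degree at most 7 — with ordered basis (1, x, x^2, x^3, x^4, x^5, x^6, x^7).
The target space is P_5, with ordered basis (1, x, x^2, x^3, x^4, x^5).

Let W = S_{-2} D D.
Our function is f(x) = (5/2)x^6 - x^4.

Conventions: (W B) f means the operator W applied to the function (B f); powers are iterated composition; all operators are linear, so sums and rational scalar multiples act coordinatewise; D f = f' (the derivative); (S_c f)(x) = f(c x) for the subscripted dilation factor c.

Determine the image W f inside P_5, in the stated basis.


the image equals g(x) = 1200x^4 - 48x^2

D f = 15x^5 - 4x^3
D D f = 75x^4 - 12x^2
S_{-2} D D f = 1200x^4 - 48x^2


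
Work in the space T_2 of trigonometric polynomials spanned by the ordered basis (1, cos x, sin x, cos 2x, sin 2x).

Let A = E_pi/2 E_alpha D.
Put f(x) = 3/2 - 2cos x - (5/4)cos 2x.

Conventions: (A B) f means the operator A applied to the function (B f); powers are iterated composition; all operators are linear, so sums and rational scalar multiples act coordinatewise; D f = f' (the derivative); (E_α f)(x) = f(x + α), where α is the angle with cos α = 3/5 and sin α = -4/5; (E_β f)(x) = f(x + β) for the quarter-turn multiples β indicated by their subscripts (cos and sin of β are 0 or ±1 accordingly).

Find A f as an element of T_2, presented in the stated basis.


g(x) = (6/5)cos x + (8/5)sin x + (12/5)cos 2x + (7/10)sin 2x

D f = 2sin x + (5/2)sin 2x
E_alpha D f = -(8/5)cos x + (6/5)sin x - (12/5)cos 2x - (7/10)sin 2x
E_pi/2 E_alpha D f = (6/5)cos x + (8/5)sin x + (12/5)cos 2x + (7/10)sin 2x


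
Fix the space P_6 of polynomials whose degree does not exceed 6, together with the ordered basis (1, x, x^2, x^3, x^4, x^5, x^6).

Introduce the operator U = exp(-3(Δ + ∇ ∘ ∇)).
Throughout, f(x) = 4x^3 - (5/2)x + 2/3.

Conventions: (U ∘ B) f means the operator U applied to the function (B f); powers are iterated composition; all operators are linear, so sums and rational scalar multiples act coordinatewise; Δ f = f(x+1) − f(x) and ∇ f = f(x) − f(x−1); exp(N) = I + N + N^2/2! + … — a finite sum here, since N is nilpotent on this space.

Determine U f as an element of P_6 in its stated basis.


the image equals g(x) = 4x^3 - 36x^2 - (5/2)x + 1705/6

order-1 term: -36x^2 - 108x + 135/2
order-2 term: 108x + 324
order-3 term: -108
the series for exp(-3(Δ + ∇ ∘ ∇)) f terminates at order 3
exp(-3(Δ + ∇ ∘ ∇)) f = 4x^3 - 36x^2 - (5/2)x + 1705/6


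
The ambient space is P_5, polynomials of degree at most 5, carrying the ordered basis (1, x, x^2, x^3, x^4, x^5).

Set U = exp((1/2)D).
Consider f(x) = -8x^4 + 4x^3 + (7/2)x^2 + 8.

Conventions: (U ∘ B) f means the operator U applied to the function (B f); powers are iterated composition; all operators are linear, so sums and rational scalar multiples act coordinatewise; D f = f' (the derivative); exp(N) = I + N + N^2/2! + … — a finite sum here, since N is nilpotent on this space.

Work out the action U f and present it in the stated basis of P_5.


order-1 term: -16x^3 + 6x^2 + (7/2)x
order-2 term: -12x^2 + 3x + 7/8
order-3 term: -4x + 1/2
order-4 term: -1/2
the series for exp((1/2)D) f terminates at order 4
exp((1/2)D) f = -8x^4 - 12x^3 - (5/2)x^2 + (5/2)x + 71/8

the result is g(x) = -8x^4 - 12x^3 - (5/2)x^2 + (5/2)x + 71/8


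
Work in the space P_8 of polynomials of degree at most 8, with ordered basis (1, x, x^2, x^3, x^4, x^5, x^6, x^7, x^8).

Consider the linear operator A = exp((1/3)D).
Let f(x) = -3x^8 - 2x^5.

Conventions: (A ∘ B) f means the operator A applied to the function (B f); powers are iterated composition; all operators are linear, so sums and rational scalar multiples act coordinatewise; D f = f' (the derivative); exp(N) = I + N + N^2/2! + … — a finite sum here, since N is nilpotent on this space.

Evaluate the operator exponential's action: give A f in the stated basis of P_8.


order-1 term: -8x^7 - (10/3)x^4
order-2 term: -(28/3)x^6 - (20/9)x^3
order-3 term: -(56/9)x^5 - (20/27)x^2
order-4 term: -(70/27)x^4 - (10/81)x
order-5 term: -(56/81)x^3 - 2/243
order-6 term: -(28/243)x^2
order-7 term: -(8/729)x
order-8 term: -1/2187
the series for exp((1/3)D) f terminates at order 8
exp((1/3)D) f = -3x^8 - 8x^7 - (28/3)x^6 - (74/9)x^5 - (160/27)x^4 - (236/81)x^3 - (208/243)x^2 - (98/729)x - 19/2187

g(x) = -3x^8 - 8x^7 - (28/3)x^6 - (74/9)x^5 - (160/27)x^4 - (236/81)x^3 - (208/243)x^2 - (98/729)x - 19/2187


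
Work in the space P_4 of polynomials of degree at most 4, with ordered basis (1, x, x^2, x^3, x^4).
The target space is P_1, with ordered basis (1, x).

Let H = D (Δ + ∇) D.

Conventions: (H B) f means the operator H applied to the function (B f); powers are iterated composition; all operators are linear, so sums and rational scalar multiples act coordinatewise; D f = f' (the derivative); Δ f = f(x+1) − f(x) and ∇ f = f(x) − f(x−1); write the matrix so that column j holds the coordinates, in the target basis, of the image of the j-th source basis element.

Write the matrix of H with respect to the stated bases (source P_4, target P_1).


image of 1: 0
image of x: 0
image of x^2: 0
image of x^3: 12
image of x^4: 48x
each image's coordinates form column j of the matrix

the matrix is [[0, 0, 0, 12, 0]; [0, 0, 0, 0, 48]] (rows listed top to bottom)


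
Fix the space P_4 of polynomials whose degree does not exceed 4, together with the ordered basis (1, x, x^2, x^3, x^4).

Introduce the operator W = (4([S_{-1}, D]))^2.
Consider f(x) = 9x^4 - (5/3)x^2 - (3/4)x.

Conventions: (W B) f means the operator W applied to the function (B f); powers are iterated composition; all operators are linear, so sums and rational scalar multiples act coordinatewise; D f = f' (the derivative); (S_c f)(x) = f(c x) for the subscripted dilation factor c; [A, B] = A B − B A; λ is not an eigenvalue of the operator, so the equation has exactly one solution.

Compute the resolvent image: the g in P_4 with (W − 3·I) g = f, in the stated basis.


write g with unknown coordinates in the stated basis and equate coefficients in (W − 3·I) g = f
solving from the highest basis element down gives g = -3x^4 + (6917/9)x^2 + (1/4)x - 885376/27
check: W g = 2304x^2 - 885376/9
so W g − 3·g = 9x^4 - (5/3)x^2 - (3/4)x = f ✓

the image equals g(x) = -3x^4 + (6917/9)x^2 + (1/4)x - 885376/27


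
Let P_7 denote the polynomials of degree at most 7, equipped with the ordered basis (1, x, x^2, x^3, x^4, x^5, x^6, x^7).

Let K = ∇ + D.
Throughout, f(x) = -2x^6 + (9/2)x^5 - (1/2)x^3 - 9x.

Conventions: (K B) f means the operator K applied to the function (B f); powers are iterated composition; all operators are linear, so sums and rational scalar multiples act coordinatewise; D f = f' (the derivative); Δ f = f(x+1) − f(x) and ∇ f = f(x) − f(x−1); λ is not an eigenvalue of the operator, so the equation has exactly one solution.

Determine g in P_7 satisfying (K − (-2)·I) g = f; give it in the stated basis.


the result is g(x) = -x^6 + (33/4)x^5 - (195/4)x^4 + 246x^3 - 933x^2 + (18813/8)x - 23761/8

write g with unknown coordinates in the stated basis and equate coefficients in (K − (-2)·I) g = f
solving from the highest basis element down gives g = -x^6 + (33/4)x^5 - (195/4)x^4 + 246x^3 - 933x^2 + (18813/8)x - 23761/8
check: K g = -12x^5 + (195/2)x^4 - (985/2)x^3 + 1866x^2 - (18849/4)x + 23761/4
so K g − (-2)·g = -2x^6 + (9/2)x^5 - (1/2)x^3 - 9x = f ✓


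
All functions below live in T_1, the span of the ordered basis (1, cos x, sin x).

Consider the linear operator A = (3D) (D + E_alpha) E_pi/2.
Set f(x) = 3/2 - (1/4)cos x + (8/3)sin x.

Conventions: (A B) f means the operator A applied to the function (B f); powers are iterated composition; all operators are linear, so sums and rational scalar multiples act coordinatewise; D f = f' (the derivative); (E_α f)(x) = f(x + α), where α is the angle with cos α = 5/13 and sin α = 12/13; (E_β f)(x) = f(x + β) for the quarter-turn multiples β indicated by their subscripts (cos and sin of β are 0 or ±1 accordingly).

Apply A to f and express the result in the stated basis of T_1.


E_pi/2 f = 3/2 + (8/3)cos x + (1/4)sin x
D E_pi/2 f = (1/4)cos x - (8/3)sin x
E_alpha E_pi/2 f = 3/2 + (49/39)cos x - (123/52)sin x
(D + E_alpha) E_pi/2 f = 3/2 + (235/156)cos x - (785/156)sin x
D ((D + E_alpha) E_pi/2) f = -(785/156)cos x - (235/156)sin x
(3D) ((D + E_alpha) E_pi/2) f = -(785/52)cos x - (235/52)sin x

the image equals g(x) = -(785/52)cos x - (235/52)sin x


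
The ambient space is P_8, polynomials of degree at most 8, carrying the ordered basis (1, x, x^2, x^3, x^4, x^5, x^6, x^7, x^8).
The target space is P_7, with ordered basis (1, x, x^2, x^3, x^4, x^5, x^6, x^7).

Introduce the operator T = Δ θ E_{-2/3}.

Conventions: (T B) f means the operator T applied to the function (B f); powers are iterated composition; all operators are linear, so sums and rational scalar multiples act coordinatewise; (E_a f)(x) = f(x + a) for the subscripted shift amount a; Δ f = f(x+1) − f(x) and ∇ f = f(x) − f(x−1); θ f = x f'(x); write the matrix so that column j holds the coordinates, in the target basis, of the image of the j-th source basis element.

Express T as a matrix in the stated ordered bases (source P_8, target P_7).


image of 1: 0
image of x: 1
image of x^2: 4x + 2/3
image of x^3: 9x^2 + x + 1/3
image of x^4: 16x^3 + (8/3)x + 4/27
image of x^5: 25x^4 - (10/3)x^3 + 10x^2 - (5/27)x + 5/81
image of x^6: 36x^5 - 10x^4 + (80/3)x^3 - (10/3)x^2 + (32/27)x + 2/81
image of x^7: 49x^6 - 21x^5 + (175/3)x^4 - (385/27)x^3 + 7x^2 - (35/81)x + 7/729
image of x^8: 64x^7 - (112/3)x^6 + 112x^5 - (1120/27)x^4 + (2128/81)x^3 - (112/27)x^2 + (400/729)x + 8/2187
each image's coordinates form column j of the matrix

the matrix is [[0, 1, 2/3, 1/3, 4/27, 5/81, 2/81, 7/729, 8/2187]; [0, 0, 4, 1, 8/3, -5/27, 32/27, -35/81, 400/729]; [0, 0, 0, 9, 0, 10, -10/3, 7, -112/27]; [0, 0, 0, 0, 16, -10/3, 80/3, -385/27, 2128/81]; [0, 0, 0, 0, 0, 25, -10, 175/3, -1120/27]; [0, 0, 0, 0, 0, 0, 36, -21, 112]; [0, 0, 0, 0, 0, 0, 0, 49, -112/3]; [0, 0, 0, 0, 0, 0, 0, 0, 64]] (rows listed top to bottom)
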